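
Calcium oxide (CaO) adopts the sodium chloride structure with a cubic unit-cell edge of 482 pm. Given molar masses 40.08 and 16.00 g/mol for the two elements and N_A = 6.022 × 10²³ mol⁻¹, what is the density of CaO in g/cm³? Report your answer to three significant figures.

3.33 g/cm³

The sodium chloride structure contains Z = 4 formula units per cell; M(CaO) = 40.08 + 16.00 = 56.08 g/mol.
a³ = (4.820 × 10^-8 cm)³ = 1.120 × 10^-22 cm³.
ρ = 4 × 56.08 / (6.022 × 10²³ × 1.120 × 10^-22) = 3.326 g/cm³.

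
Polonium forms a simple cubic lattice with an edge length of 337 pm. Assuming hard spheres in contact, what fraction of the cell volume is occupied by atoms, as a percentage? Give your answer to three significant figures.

In a simple cubic lattice atoms touch along the cell edge, so a = 2r, so r = 0.5000a = 168.5 pm.
Packing fraction = Z·(4/3)πr³ / a³ = 1 × (4/3)π × (168.5)³ / (337)³ = 0.5236 = 52.4%.

52.4%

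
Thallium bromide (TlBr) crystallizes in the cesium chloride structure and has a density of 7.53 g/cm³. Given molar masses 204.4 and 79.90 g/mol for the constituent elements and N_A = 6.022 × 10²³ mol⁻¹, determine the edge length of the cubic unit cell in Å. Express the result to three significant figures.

M(TlBr) = 284.3 g/mol; Z = 1 formula unit per cell.
a³ = Z·M/(N_A·ρ) = 1 × 284.3 / (6.022 × 10²³ × 7.53) = 6.270 × 10^-23 cm³, so a = 3.973 × 10^-8 cm = 3.97 Å.

3.97 Å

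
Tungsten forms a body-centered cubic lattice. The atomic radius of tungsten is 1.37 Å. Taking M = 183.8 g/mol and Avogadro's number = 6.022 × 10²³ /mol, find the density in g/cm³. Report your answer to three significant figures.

In a BCC lattice, atoms touch along the body diagonal, so √3·a = 4r, giving a = 3.164 Å = 3.164 × 10^-8 cm.
With Z = 2, ρ = Z·M/(N_A·a³) = 2 × 183.8 / (6.022 × 10²³ × 3.167 × 10^-23) = 19.27 g/cm³.

19.3 g/cm³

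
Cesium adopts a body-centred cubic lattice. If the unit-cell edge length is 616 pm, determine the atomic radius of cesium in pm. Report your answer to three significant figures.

267 pm

In a BCC lattice, atoms touch along the body diagonal, so √3·a = 4r.
r = √3·a/4 = 1.7321 × 616 / 4 = 267 pm.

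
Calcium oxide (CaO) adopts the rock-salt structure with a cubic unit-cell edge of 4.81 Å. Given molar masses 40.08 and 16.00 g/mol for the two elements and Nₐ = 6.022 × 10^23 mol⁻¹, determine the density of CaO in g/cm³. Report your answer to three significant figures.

The rock-salt structure contains Z = 4 formula units per cell; M(CaO) = 40.08 + 16.00 = 56.08 g/mol.
a³ = (4.810 × 10^-8 cm)³ = 1.113 × 10^-22 cm³.
ρ = 4 × 56.08 / (6.022 × 10²³ × 1.113 × 10^-22) = 3.347 g/cm³.

3.35 g/cm³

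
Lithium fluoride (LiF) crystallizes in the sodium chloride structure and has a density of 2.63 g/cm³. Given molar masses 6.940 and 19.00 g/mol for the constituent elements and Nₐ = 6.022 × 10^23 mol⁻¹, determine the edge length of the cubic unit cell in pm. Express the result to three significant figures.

M(LiF) = 25.94 g/mol; Z = 4 formula units per cell.
a³ = Z·M/(N_A·ρ) = 4 × 25.94 / (6.022 × 10²³ × 2.63) = 6.551 × 10^-23 cm³, so a = 4.031 × 10^-8 cm = 403 pm.

403 pm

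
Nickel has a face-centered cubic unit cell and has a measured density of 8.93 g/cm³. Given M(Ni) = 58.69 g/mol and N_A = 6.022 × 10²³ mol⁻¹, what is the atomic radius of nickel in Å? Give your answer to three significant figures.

For an FCC cell (Z = 4), a³ = Z·M/(N_A·ρ) = 4 × 58.69 / (6.022 × 10²³ × 8.930) = 4.365 × 10^-23 cm³, so a = 3.521 × 10^-8 cm = 3.521 Å.
Atoms touch along the face diagonal, so √2·a = 4r, so r = 0.3536 × a = 1.24 Å.

1.24 Å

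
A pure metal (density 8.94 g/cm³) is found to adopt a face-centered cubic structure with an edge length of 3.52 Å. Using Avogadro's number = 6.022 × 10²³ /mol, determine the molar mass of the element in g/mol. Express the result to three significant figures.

58.7 g/mol

An FCC cell has Z = 4 atoms; a = 3.520 × 10^-8 cm.
M = ρ·N_A·a³/Z = 8.94 × 6.022 × 10²³ × 4.361 × 10^-23 / 4 = 58.7 g/mol.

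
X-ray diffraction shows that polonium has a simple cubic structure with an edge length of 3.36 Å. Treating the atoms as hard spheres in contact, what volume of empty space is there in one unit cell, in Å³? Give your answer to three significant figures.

In a simple cubic lattice atoms touch along the cell edge, so a = 2r, so r = 0.5000a = 1.680 Å.
V_cell = a³ = 37.93 Å³; V_atoms = 1 × (4/3)πr³ = 19.86 Å³.
Empty space = 37.93 − 19.86 = 18.1 Å³.

18.1 Å³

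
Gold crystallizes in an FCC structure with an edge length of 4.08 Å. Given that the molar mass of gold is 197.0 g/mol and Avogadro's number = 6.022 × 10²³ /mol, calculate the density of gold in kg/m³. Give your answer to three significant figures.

An FCC unit cell contains Z = 4 atoms.
Cell volume: a³ = (4.08 Å)³ = (4.080 × 10^-8 cm)³ = 6.792 × 10^-23 cm³.
ρ = Z·M/(N_A·a³) = 4 × 197.0 / (6.022 × 10²³ × 6.792 × 10^-23) = 19.27 g/cm³ = 19300 kg/m³.

19300 kg/m³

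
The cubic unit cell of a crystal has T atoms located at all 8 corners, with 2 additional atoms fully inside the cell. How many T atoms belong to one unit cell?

Corner atoms are shared by 8 cells (1/8 each), interior atoms are unshared.
Net atoms = 8 × 1/8 + 2 = 1 + 2 = 3.

3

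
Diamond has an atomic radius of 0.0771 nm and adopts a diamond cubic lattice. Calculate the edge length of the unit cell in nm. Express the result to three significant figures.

0.356 nm

In a diamond cubic lattice, nearest neighbors lie along the body diagonal with √3·a = 8r.
a = 8r/√3 = 8 × 0.0771 / 1.7321 = 0.356 nm.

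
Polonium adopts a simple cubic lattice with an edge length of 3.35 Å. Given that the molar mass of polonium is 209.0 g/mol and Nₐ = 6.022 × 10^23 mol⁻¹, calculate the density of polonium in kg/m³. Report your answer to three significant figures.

A simple cubic unit cell contains Z = 1 atom.
Cell volume: a³ = (3.35 Å)³ = (3.350 × 10^-8 cm)³ = 3.760 × 10^-23 cm³.
ρ = Z·M/(N_A·a³) = 1 × 209.0 / (6.022 × 10²³ × 3.760 × 10^-23) = 9.231 g/cm³ = 9230 kg/m³.

9230 kg/m³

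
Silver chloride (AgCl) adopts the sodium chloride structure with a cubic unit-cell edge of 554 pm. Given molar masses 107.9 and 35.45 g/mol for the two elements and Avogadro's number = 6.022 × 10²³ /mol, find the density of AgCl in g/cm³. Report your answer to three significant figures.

The sodium chloride structure contains Z = 4 formula units per cell; M(AgCl) = 107.9 + 35.45 = 143.35 g/mol.
a³ = (5.540 × 10^-8 cm)³ = 1.700 × 10^-22 cm³.
ρ = 4 × 143.35 / (6.022 × 10²³ × 1.700 × 10^-22) = 5.600 g/cm³.

5.60 g/cm³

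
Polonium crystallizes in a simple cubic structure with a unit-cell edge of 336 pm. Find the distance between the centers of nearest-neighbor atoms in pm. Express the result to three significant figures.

336 pm

In a simple cubic structure, atoms touch along the cell edge, so a = 2r; the nearest-neighbor distance equals 2r = 1.000·a.
d = 1.000 × 336 = 336 pm.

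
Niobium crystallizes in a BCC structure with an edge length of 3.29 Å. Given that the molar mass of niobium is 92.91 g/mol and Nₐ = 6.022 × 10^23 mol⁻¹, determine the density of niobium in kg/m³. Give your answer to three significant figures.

8660 kg/m³

A BCC unit cell contains Z = 2 atoms.
Cell volume: a³ = (3.29 Å)³ = (3.290 × 10^-8 cm)³ = 3.561 × 10^-23 cm³.
ρ = Z·M/(N_A·a³) = 2 × 92.91 / (6.022 × 10²³ × 3.561 × 10^-23) = 8.665 g/cm³ = 8660 kg/m³.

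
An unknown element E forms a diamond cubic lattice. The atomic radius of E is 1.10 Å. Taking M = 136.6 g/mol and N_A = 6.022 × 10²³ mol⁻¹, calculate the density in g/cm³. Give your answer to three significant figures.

In a diamond cubic lattice, nearest neighbors lie along the body diagonal with √3·a = 8r, giving a = 5.081 Å = 5.081 × 10^-8 cm.
With Z = 8, ρ = Z·M/(N_A·a³) = 8 × 136.6 / (6.022 × 10²³ × 1.311 × 10^-22) = 13.84 g/cm³.

13.8 g/cm³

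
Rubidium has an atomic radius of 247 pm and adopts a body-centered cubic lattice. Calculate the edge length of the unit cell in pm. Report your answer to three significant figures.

570 pm

In a BCC lattice, atoms touch along the body diagonal, so √3·a = 4r.
a = 4r/√3 = 4 × 247 / 1.7321 = 570 pm.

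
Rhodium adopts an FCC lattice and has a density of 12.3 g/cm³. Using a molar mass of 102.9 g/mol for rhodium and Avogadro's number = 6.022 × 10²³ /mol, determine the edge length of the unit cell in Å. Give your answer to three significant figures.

With Z = 4 atoms per FCC cell, a³ = Z·M/(N_A·ρ) = 4 × 102.9 / (6.022 × 10²³ × 12.30 g/cm³) = 5.557 × 10^-23 cm³.
a = (5.557 × 10^-23)^(1/3) = 3.816 × 10^-8 cm = 3.82 Å.

3.82 Å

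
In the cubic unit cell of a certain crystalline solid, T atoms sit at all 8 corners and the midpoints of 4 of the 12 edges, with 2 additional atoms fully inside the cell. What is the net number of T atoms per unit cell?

4

Corner atoms are shared by 8 cells (1/8 each), edge atoms by 4 (1/4 each), interior atoms are unshared.
Net atoms = 8 × 1/8 + 4 × 1/4 + 2 = 1 + 1 + 2 = 4.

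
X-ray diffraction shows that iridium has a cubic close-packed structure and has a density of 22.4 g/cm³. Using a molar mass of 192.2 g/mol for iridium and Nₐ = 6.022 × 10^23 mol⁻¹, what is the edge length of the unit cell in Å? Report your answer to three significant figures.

3.85 Å

With Z = 4 atoms per FCC cell, a³ = Z·M/(N_A·ρ) = 4 × 192.2 / (6.022 × 10²³ × 22.40 g/cm³) = 5.699 × 10^-23 cm³.
a = (5.699 × 10^-23)^(1/3) = 3.848 × 10^-8 cm = 3.85 Å.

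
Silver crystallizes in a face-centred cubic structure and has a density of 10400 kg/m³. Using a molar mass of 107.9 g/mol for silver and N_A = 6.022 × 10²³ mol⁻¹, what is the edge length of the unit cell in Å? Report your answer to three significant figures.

4.10 Å

With Z = 4 atoms per FCC cell, a³ = Z·M/(N_A·ρ) = 4 × 107.9 / (6.022 × 10²³ × 10.40 g/cm³) = 6.891 × 10^-23 cm³.
a = (6.891 × 10^-23)^(1/3) = 4.100 × 10^-8 cm = 4.10 Å.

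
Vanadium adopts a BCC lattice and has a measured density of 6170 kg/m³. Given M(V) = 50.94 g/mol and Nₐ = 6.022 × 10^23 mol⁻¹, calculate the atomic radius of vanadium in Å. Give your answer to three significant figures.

For a BCC cell (Z = 2), a³ = Z·M/(N_A·ρ) = 2 × 50.94 / (6.022 × 10²³ × 6.170) = 2.742 × 10^-23 cm³, so a = 3.015 × 10^-8 cm = 3.015 Å.
Atoms touch along the body diagonal, so √3·a = 4r, so r = 0.4330 × a = 1.31 Å.

1.31 Å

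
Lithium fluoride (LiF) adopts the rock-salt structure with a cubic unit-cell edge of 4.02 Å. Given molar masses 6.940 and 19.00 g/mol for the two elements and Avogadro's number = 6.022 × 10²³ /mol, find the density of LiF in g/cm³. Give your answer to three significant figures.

The rock-salt structure contains Z = 4 formula units per cell; M(LiF) = 6.940 + 19.00 = 25.94 g/mol.
a³ = (4.020 × 10^-8 cm)³ = 6.496 × 10^-23 cm³.
ρ = 4 × 25.94 / (6.022 × 10²³ × 6.496 × 10^-23) = 2.652 g/cm³.

2.65 g/cm³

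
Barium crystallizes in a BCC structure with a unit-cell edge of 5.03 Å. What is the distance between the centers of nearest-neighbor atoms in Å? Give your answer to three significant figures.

In a BCC structure, atoms touch along the body diagonal, so √3·a = 4r; the nearest-neighbor distance equals 2r = 0.8660·a.
d = 0.8660 × 5.03 = 4.36 Å.

4.36 Å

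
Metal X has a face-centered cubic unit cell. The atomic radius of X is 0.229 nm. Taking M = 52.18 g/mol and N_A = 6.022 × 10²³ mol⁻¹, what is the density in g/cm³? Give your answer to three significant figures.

1.28 g/cm³

In an FCC lattice, atoms touch along the face diagonal, so √2·a = 4r, giving a = 0.6477 nm = 6.477 × 10^-8 cm.
With Z = 4, ρ = Z·M/(N_A·a³) = 4 × 52.18 / (6.022 × 10²³ × 2.717 × 10^-22) = 1.276 g/cm³.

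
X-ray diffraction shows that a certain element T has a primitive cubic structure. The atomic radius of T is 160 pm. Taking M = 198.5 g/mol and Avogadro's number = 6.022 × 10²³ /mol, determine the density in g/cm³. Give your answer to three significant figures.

10.1 g/cm³

In a simple cubic lattice, atoms touch along the cell edge, so a = 2r, giving a = 320.0 pm = 3.200 × 10^-8 cm.
With Z = 1, ρ = Z·M/(N_A·a³) = 1 × 198.5 / (6.022 × 10²³ × 3.277 × 10^-23) = 10.06 g/cm³.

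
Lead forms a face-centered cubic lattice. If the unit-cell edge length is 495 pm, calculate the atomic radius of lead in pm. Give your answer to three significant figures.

In an FCC lattice, atoms touch along the face diagonal, so √2·a = 4r.
r = √2·a/4 = 1.4142 × 495 / 4 = 175 pm.

175 pm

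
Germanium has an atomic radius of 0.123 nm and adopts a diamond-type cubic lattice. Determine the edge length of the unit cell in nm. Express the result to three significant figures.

0.568 nm

In a diamond cubic lattice, nearest neighbors lie along the body diagonal with √3·a = 8r.
a = 8r/√3 = 8 × 0.123 / 1.7321 = 0.568 nm.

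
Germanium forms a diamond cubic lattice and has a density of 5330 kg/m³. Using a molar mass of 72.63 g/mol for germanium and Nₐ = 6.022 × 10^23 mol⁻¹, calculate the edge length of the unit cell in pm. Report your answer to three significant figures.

566 pm

With Z = 8 atoms per diamond cubic cell, a³ = Z·M/(N_A·ρ) = 8 × 72.63 / (6.022 × 10²³ × 5.330 g/cm³) = 1.810 × 10^-22 cm³.
a = (1.810 × 10^-22)^(1/3) = 5.657 × 10^-8 cm = 566 pm.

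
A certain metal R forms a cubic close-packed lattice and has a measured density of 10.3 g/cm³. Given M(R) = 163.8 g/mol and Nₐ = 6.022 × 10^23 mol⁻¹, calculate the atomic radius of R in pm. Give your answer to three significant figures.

For an FCC cell (Z = 4), a³ = Z·M/(N_A·ρ) = 4 × 163.8 / (6.022 × 10²³ × 10.30) = 1.056 × 10^-22 cm³, so a = 4.727 × 10^-8 cm = 472.7 pm.
Atoms touch along the face diagonal, so √2·a = 4r, so r = 0.3536 × a = 167 pm.

167 pm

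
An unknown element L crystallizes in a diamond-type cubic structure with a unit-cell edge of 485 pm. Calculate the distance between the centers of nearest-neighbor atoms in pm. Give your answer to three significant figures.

In a diamond cubic structure, nearest neighbors lie along the body diagonal with √3·a = 8r; the nearest-neighbor distance equals 2r = 0.4330·a.
d = 0.4330 × 485 = 210 pm.

210 pm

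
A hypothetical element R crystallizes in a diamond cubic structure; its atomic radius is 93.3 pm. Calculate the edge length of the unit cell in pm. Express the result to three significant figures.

In a diamond cubic lattice, nearest neighbors lie along the body diagonal with √3·a = 8r.
a = 8r/√3 = 8 × 93.3 / 1.7321 = 431 pm.

431 pm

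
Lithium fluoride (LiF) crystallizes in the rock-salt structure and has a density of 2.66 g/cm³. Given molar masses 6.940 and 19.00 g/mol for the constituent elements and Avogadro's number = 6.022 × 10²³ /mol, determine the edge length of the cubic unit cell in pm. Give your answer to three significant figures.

402 pm

M(LiF) = 25.94 g/mol; Z = 4 formula units per cell.
a³ = Z·M/(N_A·ρ) = 4 × 25.94 / (6.022 × 10²³ × 2.66) = 6.478 × 10^-23 cm³, so a = 4.016 × 10^-8 cm = 402 pm.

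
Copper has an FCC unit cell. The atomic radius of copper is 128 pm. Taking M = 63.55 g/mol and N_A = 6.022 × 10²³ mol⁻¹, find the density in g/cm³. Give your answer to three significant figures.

8.90 g/cm³

In an FCC lattice, atoms touch along the face diagonal, so √2·a = 4r, giving a = 362.0 pm = 3.620 × 10^-8 cm.
With Z = 4, ρ = Z·M/(N_A·a³) = 4 × 63.55 / (6.022 × 10²³ × 4.745 × 10^-23) = 8.895 g/cm³.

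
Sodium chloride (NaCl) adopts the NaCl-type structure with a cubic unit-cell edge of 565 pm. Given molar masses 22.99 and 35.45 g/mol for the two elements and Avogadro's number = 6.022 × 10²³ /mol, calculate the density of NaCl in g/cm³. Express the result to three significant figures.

2.15 g/cm³

The NaCl-type structure contains Z = 4 formula units per cell; M(NaCl) = 22.99 + 35.45 = 58.44 g/mol.
a³ = (5.650 × 10^-8 cm)³ = 1.804 × 10^-22 cm³.
ρ = 4 × 58.44 / (6.022 × 10²³ × 1.804 × 10^-22) = 2.152 g/cm³.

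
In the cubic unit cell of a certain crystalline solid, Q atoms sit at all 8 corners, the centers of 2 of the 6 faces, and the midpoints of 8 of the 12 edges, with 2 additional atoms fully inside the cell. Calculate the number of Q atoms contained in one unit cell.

6

Corner atoms are shared by 8 cells (1/8 each), face atoms by 2 (1/2 each), edge atoms by 4 (1/4 each), interior atoms are unshared.
Net atoms = 8 × 1/8 + 2 × 1/2 + 8 × 1/4 + 2 = 1 + 1 + 2 + 2 = 6.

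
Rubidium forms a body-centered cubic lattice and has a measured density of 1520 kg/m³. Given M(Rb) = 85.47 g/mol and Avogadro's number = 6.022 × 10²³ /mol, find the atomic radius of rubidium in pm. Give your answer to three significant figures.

For a BCC cell (Z = 2), a³ = Z·M/(N_A·ρ) = 2 × 85.47 / (6.022 × 10²³ × 1.520) = 1.867 × 10^-22 cm³, so a = 5.716 × 10^-8 cm = 571.6 pm.
Atoms touch along the body diagonal, so √3·a = 4r, so r = 0.4330 × a = 248 pm.

248 pm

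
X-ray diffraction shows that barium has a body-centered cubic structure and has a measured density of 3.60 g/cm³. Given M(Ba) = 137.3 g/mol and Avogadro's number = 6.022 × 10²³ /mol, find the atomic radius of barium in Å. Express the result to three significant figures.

2.17 Å

For a BCC cell (Z = 2), a³ = Z·M/(N_A·ρ) = 2 × 137.3 / (6.022 × 10²³ × 3.600) = 1.267 × 10^-22 cm³, so a = 5.022 × 10^-8 cm = 5.022 Å.
Atoms touch along the body diagonal, so √3·a = 4r, so r = 0.4330 × a = 2.17 Å.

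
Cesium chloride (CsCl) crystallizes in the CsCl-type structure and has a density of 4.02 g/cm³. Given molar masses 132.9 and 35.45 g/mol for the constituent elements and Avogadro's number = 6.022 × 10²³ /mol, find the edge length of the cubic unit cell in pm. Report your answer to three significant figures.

M(CsCl) = 168.35 g/mol; Z = 1 formula unit per cell.
a³ = Z·M/(N_A·ρ) = 1 × 168.35 / (6.022 × 10²³ × 4.02) = 6.954 × 10^-23 cm³, so a = 4.112 × 10^-8 cm = 411 pm.

411 pm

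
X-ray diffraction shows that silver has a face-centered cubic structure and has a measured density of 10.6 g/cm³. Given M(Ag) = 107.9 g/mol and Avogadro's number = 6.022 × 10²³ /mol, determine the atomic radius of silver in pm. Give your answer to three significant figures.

144 pm

For an FCC cell (Z = 4), a³ = Z·M/(N_A·ρ) = 4 × 107.9 / (6.022 × 10²³ × 10.60) = 6.761 × 10^-23 cm³, so a = 4.074 × 10^-8 cm = 407.4 pm.
Atoms touch along the face diagonal, so √2·a = 4r, so r = 0.3536 × a = 144 pm.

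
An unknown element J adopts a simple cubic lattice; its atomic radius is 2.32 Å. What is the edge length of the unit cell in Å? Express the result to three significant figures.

4.64 Å

In a simple cubic lattice, atoms touch along the cell edge, so a = 2r.
a = 2r = 2 × 2.32 = 4.64 Å.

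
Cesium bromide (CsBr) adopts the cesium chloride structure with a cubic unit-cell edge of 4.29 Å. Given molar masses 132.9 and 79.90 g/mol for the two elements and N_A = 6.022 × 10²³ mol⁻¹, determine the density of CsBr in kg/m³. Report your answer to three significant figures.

4480 kg/m³

The cesium chloride structure contains Z = 1 formula unit per cell; M(CsBr) = 132.9 + 79.90 = 212.8 g/mol.
a³ = (4.290 × 10^-8 cm)³ = 7.895 × 10^-23 cm³.
ρ = 1 × 212.8 / (6.022 × 10²³ × 7.895 × 10^-23) = 4.476 g/cm³ = 4480 kg/m³.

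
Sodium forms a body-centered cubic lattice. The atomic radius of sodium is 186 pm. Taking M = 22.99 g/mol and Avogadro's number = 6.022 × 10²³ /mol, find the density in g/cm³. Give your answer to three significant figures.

In a BCC lattice, atoms touch along the body diagonal, so √3·a = 4r, giving a = 429.5 pm = 4.295 × 10^-8 cm.
With Z = 2, ρ = Z·M/(N_A·a³) = 2 × 22.99 / (6.022 × 10²³ × 7.926 × 10^-23) = 0.9634 g/cm³.

0.963 g/cm³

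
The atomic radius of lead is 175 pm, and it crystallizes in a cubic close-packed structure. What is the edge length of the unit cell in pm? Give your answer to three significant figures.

In an FCC lattice, atoms touch along the face diagonal, so √2·a = 4r.
a = 4r/√2 = 4 × 175 / 1.4142 = 495 pm.

495 pm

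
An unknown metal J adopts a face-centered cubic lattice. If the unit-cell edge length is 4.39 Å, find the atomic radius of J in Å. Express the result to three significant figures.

1.55 Å

In an FCC lattice, atoms touch along the face diagonal, so √2·a = 4r.
r = √2·a/4 = 1.4142 × 4.39 / 4 = 1.55 Å.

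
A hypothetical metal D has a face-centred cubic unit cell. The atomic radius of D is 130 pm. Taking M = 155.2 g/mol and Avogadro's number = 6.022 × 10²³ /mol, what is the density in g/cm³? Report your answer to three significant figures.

In an FCC lattice, atoms touch along the face diagonal, so √2·a = 4r, giving a = 367.7 pm = 3.677 × 10^-8 cm.
With Z = 4, ρ = Z·M/(N_A·a³) = 4 × 155.2 / (6.022 × 10²³ × 4.971 × 10^-23) = 20.74 g/cm³.

20.7 g/cm³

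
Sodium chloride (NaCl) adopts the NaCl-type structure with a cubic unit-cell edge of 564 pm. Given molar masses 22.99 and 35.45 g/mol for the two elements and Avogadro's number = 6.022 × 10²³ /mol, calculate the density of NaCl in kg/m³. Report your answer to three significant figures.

The NaCl-type structure contains Z = 4 formula units per cell; M(NaCl) = 22.99 + 35.45 = 58.44 g/mol.
a³ = (5.640 × 10^-8 cm)³ = 1.794 × 10^-22 cm³.
ρ = 4 × 58.44 / (6.022 × 10²³ × 1.794 × 10^-22) = 2.164 g/cm³ = 2160 kg/m³.

2160 kg/m³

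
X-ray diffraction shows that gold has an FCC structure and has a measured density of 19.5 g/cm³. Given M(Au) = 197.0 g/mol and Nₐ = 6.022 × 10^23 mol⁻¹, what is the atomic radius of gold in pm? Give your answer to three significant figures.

144 pm

For an FCC cell (Z = 4), a³ = Z·M/(N_A·ρ) = 4 × 197.0 / (6.022 × 10²³ × 19.50) = 6.710 × 10^-23 cm³, so a = 4.064 × 10^-8 cm = 406.4 pm.
Atoms touch along the face diagonal, so √2·a = 4r, so r = 0.3536 × a = 144 pm.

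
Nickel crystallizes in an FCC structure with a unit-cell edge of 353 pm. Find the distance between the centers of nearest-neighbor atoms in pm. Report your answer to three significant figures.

250 pm

In an FCC structure, atoms touch along the face diagonal, so √2·a = 4r; the nearest-neighbor distance equals 2r = 0.7071·a.
d = 0.7071 × 353 = 250 pm.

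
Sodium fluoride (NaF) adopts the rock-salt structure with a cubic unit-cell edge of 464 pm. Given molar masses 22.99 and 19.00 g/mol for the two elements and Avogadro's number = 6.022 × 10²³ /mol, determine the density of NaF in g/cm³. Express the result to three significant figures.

The rock-salt structure contains Z = 4 formula units per cell; M(NaF) = 22.99 + 19.00 = 41.99 g/mol.
a³ = (4.640 × 10^-8 cm)³ = 9.990 × 10^-23 cm³.
ρ = 4 × 41.99 / (6.022 × 10²³ × 9.990 × 10^-23) = 2.792 g/cm³.

2.79 g/cm³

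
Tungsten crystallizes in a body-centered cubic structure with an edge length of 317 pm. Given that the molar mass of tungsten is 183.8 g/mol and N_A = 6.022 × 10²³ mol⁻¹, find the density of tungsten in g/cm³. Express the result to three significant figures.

19.2 g/cm³

A BCC unit cell contains Z = 2 atoms.
Cell volume: a³ = (317 pm)³ = (3.170 × 10^-8 cm)³ = 3.186 × 10^-23 cm³.
ρ = Z·M/(N_A·a³) = 2 × 183.8 / (6.022 × 10²³ × 3.186 × 10^-23) = 19.16 g/cm³.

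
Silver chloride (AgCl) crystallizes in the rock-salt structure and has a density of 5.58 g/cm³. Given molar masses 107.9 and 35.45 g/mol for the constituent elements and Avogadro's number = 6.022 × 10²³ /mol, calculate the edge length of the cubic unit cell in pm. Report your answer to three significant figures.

555 pm

M(AgCl) = 143.35 g/mol; Z = 4 formula units per cell.
a³ = Z·M/(N_A·ρ) = 4 × 143.35 / (6.022 × 10²³ × 5.58) = 1.706 × 10^-22 cm³, so a = 5.547 × 10^-8 cm = 555 pm.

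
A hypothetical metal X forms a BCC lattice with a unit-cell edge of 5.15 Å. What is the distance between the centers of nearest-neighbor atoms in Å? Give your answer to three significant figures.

4.46 Å

In a BCC structure, atoms touch along the body diagonal, so √3·a = 4r; the nearest-neighbor distance equals 2r = 0.8660·a.
d = 0.8660 × 5.15 = 4.46 Å.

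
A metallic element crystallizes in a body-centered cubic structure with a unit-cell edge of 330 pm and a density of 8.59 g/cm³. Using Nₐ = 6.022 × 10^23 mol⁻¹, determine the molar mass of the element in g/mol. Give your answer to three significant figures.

A BCC cell has Z = 2 atoms; a = 3.300 × 10^-8 cm.
M = ρ·N_A·a³/Z = 8.59 × 6.022 × 10²³ × 3.594 × 10^-23 / 2 = 92.9 g/mol.

92.9 g/mol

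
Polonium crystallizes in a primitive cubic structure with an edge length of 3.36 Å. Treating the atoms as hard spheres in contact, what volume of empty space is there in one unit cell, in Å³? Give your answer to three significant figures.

In a simple cubic lattice atoms touch along the cell edge, so a = 2r, so r = 0.5000a = 1.680 Å.
V_cell = a³ = 37.93 Å³; V_atoms = 1 × (4/3)πr³ = 19.86 Å³.
Empty space = 37.93 − 19.86 = 18.1 Å³.

18.1 Å³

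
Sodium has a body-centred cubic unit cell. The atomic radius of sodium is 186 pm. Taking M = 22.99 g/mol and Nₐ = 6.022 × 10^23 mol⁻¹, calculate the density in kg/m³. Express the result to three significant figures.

963 kg/m³

In a BCC lattice, atoms touch along the body diagonal, so √3·a = 4r, giving a = 429.5 pm = 4.295 × 10^-8 cm.
With Z = 2, ρ = Z·M/(N_A·a³) = 2 × 22.99 / (6.022 × 10²³ × 7.926 × 10^-23) = 0.9634 g/cm³ = 963 kg/m³.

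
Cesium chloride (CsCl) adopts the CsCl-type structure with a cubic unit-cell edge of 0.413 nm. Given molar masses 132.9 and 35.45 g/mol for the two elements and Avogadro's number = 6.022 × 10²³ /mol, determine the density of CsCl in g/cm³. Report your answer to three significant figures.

The CsCl-type structure contains Z = 1 formula unit per cell; M(CsCl) = 132.9 + 35.45 = 168.35 g/mol.
a³ = (4.130 × 10^-8 cm)³ = 7.044 × 10^-23 cm³.
ρ = 1 × 168.35 / (6.022 × 10²³ × 7.044 × 10^-23) = 3.968 g/cm³.

3.97 g/cm³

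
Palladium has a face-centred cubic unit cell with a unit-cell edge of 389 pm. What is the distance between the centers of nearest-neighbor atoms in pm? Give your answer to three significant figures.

In an FCC structure, atoms touch along the face diagonal, so √2·a = 4r; the nearest-neighbor distance equals 2r = 0.7071·a.
d = 0.7071 × 389 = 275 pm.

275 pm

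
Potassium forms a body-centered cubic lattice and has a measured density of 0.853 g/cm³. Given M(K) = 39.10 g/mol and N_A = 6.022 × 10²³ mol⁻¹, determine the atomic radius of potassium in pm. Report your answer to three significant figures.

For a BCC cell (Z = 2), a³ = Z·M/(N_A·ρ) = 2 × 39.10 / (6.022 × 10²³ × 0.8530) = 1.522 × 10^-22 cm³, so a = 5.340 × 10^-8 cm = 534.0 pm.
Atoms touch along the body diagonal, so √3·a = 4r, so r = 0.4330 × a = 231 pm.

231 pm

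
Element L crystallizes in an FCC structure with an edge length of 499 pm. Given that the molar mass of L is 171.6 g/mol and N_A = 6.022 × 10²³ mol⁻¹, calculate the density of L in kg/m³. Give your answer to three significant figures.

9170 kg/m³

An FCC unit cell contains Z = 4 atoms.
Cell volume: a³ = (499 pm)³ = (4.990 × 10^-8 cm)³ = 1.243 × 10^-22 cm³.
ρ = Z·M/(N_A·a³) = 4 × 171.6 / (6.022 × 10²³ × 1.243 × 10^-22) = 9.173 g/cm³ = 9170 kg/m³.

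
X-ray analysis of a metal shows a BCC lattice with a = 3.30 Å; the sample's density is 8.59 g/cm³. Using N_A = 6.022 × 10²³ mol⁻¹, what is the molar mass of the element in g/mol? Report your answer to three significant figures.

A BCC cell has Z = 2 atoms; a = 3.300 × 10^-8 cm.
M = ρ·N_A·a³/Z = 8.59 × 6.022 × 10²³ × 3.594 × 10^-23 / 2 = 92.9 g/mol.

92.9 g/mol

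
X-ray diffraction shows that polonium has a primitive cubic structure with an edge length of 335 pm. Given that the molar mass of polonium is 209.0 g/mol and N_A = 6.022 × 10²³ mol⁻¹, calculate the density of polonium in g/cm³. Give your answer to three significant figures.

9.23 g/cm³

A simple cubic unit cell contains Z = 1 atom.
Cell volume: a³ = (335 pm)³ = (3.350 × 10^-8 cm)³ = 3.760 × 10^-23 cm³.
ρ = Z·M/(N_A·a³) = 1 × 209.0 / (6.022 × 10²³ × 3.760 × 10^-23) = 9.231 g/cm³.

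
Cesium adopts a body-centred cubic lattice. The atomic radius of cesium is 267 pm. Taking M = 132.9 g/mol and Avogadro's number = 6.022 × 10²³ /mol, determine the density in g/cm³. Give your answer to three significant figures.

1.88 g/cm³

In a BCC lattice, atoms touch along the body diagonal, so √3·a = 4r, giving a = 616.6 pm = 6.166 × 10^-8 cm.
With Z = 2, ρ = Z·M/(N_A·a³) = 2 × 132.9 / (6.022 × 10²³ × 2.344 × 10^-22) = 1.883 g/cm³.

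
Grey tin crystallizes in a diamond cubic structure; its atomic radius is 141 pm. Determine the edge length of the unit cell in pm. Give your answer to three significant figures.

651 pm

In a diamond cubic lattice, nearest neighbors lie along the body diagonal with √3·a = 8r.
a = 8r/√3 = 8 × 141 / 1.7321 = 651 pm.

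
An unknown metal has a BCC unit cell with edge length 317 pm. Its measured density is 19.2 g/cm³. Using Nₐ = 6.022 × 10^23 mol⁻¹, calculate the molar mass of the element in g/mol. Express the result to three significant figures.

A BCC cell has Z = 2 atoms; a = 3.170 × 10^-8 cm.
M = ρ·N_A·a³/Z = 19.2 × 6.022 × 10²³ × 3.186 × 10^-23 / 2 = 184 g/mol.

184 g/mol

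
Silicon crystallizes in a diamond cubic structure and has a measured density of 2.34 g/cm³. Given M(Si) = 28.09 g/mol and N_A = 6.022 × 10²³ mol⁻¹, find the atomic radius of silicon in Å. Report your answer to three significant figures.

For a diamond cubic cell (Z = 8), a³ = Z·M/(N_A·ρ) = 8 × 28.09 / (6.022 × 10²³ × 2.340) = 1.595 × 10^-22 cm³, so a = 5.423 × 10^-8 cm = 5.423 Å.
Nearest neighbors lie along the body diagonal with √3·a = 8r, so r = 0.2165 × a = 1.17 Å.

1.17 Å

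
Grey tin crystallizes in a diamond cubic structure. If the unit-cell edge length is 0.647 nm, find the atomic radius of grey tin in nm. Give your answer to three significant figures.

0.140 nm

In a diamond cubic lattice, nearest neighbors lie along the body diagonal with √3·a = 8r.
r = √3·a/8 = 1.7321 × 0.647 / 8 = 0.140 nm.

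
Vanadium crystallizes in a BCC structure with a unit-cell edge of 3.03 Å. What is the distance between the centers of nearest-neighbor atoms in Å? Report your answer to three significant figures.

In a BCC structure, atoms touch along the body diagonal, so √3·a = 4r; the nearest-neighbor distance equals 2r = 0.8660·a.
d = 0.8660 × 3.03 = 2.62 Å.

2.62 Å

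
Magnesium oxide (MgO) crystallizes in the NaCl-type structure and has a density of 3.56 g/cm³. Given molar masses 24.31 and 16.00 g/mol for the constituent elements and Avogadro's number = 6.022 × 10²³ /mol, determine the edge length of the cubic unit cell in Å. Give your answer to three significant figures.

M(MgO) = 40.31 g/mol; Z = 4 formula units per cell.
a³ = Z·M/(N_A·ρ) = 4 × 40.31 / (6.022 × 10²³ × 3.56) = 7.521 × 10^-23 cm³, so a = 4.221 × 10^-8 cm = 4.22 Å.

4.22 Å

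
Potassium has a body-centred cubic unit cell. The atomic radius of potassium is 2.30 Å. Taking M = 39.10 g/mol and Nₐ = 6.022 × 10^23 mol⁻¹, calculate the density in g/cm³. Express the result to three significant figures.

0.867 g/cm³

In a BCC lattice, atoms touch along the body diagonal, so √3·a = 4r, giving a = 5.312 Å = 5.312 × 10^-8 cm.
With Z = 2, ρ = Z·M/(N_A·a³) = 2 × 39.10 / (6.022 × 10²³ × 1.499 × 10^-22) = 0.8665 g/cm³.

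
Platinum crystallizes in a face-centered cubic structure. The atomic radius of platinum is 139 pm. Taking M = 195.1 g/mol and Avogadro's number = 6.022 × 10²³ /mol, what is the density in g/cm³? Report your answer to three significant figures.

In an FCC lattice, atoms touch along the face diagonal, so √2·a = 4r, giving a = 393.2 pm = 3.932 × 10^-8 cm.
With Z = 4, ρ = Z·M/(N_A·a³) = 4 × 195.1 / (6.022 × 10²³ × 6.077 × 10^-23) = 21.33 g/cm³.

21.3 g/cm³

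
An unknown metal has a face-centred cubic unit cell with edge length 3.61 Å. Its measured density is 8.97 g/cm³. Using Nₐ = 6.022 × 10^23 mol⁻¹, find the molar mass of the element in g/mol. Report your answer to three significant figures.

An FCC cell has Z = 4 atoms; a = 3.610 × 10^-8 cm.
M = ρ·N_A·a³/Z = 8.97 × 6.022 × 10²³ × 4.705 × 10^-23 / 4 = 63.5 g/mol.

63.5 g/mol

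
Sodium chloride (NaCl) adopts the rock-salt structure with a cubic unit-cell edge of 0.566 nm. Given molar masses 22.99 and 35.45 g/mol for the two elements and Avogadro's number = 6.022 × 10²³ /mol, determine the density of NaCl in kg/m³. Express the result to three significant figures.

2140 kg/m³

The rock-salt structure contains Z = 4 formula units per cell; M(NaCl) = 22.99 + 35.45 = 58.44 g/mol.
a³ = (5.660 × 10^-8 cm)³ = 1.813 × 10^-22 cm³.
ρ = 4 × 58.44 / (6.022 × 10²³ × 1.813 × 10^-22) = 2.141 g/cm³ = 2140 kg/m³.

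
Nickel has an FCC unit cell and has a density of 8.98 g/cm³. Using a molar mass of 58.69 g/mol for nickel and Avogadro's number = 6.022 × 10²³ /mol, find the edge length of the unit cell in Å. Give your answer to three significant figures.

3.51 Å

With Z = 4 atoms per FCC cell, a³ = Z·M/(N_A·ρ) = 4 × 58.69 / (6.022 × 10²³ × 8.980 g/cm³) = 4.341 × 10^-23 cm³.
a = (4.341 × 10^-23)^(1/3) = 3.515 × 10^-8 cm = 3.51 Å.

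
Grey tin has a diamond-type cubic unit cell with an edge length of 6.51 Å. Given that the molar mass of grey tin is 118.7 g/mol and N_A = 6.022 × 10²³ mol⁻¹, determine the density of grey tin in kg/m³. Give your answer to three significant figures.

5720 kg/m³

A diamond cubic unit cell contains Z = 8 atoms.
Cell volume: a³ = (6.51 Å)³ = (6.510 × 10^-8 cm)³ = 2.759 × 10^-22 cm³.
ρ = Z·M/(N_A·a³) = 8 × 118.7 / (6.022 × 10²³ × 2.759 × 10^-22) = 5.716 g/cm³ = 5720 kg/m³.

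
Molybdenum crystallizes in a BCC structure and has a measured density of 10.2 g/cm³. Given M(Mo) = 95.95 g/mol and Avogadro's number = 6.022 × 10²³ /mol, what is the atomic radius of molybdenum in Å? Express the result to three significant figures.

For a BCC cell (Z = 2), a³ = Z·M/(N_A·ρ) = 2 × 95.95 / (6.022 × 10²³ × 10.20) = 3.124 × 10^-23 cm³, so a = 3.150 × 10^-8 cm = 3.150 Å.
Atoms touch along the body diagonal, so √3·a = 4r, so r = 0.4330 × a = 1.36 Å.

1.36 Å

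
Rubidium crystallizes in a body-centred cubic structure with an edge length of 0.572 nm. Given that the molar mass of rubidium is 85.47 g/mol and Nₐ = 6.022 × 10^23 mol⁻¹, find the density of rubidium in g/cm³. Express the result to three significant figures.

1.52 g/cm³

A BCC unit cell contains Z = 2 atoms.
Cell volume: a³ = (0.572 nm)³ = (5.720 × 10^-8 cm)³ = 1.871 × 10^-22 cm³.
ρ = Z·M/(N_A·a³) = 2 × 85.47 / (6.022 × 10²³ × 1.871 × 10^-22) = 1.517 g/cm³.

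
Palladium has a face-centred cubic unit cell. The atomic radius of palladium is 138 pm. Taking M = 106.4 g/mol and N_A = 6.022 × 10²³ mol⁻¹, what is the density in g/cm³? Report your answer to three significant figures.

11.9 g/cm³

In an FCC lattice, atoms touch along the face diagonal, so √2·a = 4r, giving a = 390.3 pm = 3.903 × 10^-8 cm.
With Z = 4, ρ = Z·M/(N_A·a³) = 4 × 106.4 / (6.022 × 10²³ × 5.947 × 10^-23) = 11.88 g/cm³.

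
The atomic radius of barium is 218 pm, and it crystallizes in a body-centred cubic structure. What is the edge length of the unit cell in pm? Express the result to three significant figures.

503 pm

In a BCC lattice, atoms touch along the body diagonal, so √3·a = 4r.
a = 4r/√3 = 4 × 218 / 1.7321 = 503 pm.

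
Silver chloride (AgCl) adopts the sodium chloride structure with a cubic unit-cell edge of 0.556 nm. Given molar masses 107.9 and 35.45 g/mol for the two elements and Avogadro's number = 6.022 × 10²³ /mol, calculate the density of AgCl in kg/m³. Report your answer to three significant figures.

5540 kg/m³

The sodium chloride structure contains Z = 4 formula units per cell; M(AgCl) = 107.9 + 35.45 = 143.35 g/mol.
a³ = (5.560 × 10^-8 cm)³ = 1.719 × 10^-22 cm³.
ρ = 4 × 143.35 / (6.022 × 10²³ × 1.719 × 10^-22) = 5.540 g/cm³ = 5540 kg/m³.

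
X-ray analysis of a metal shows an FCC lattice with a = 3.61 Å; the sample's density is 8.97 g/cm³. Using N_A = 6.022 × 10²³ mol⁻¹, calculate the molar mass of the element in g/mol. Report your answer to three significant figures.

An FCC cell has Z = 4 atoms; a = 3.610 × 10^-8 cm.
M = ρ·N_A·a³/Z = 8.97 × 6.022 × 10²³ × 4.705 × 10^-23 / 4 = 63.5 g/mol.

63.5 g/mol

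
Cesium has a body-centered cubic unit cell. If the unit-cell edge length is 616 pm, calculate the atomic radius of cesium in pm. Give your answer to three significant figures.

267 pm

In a BCC lattice, atoms touch along the body diagonal, so √3·a = 4r.
r = √3·a/4 = 1.7321 × 616 / 4 = 267 pm.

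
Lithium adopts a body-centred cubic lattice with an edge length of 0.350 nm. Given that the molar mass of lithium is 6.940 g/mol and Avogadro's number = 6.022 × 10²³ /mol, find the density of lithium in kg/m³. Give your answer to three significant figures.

538 kg/m³

A BCC unit cell contains Z = 2 atoms.
Cell volume: a³ = (0.350 nm)³ = (3.500 × 10^-8 cm)³ = 4.287 × 10^-23 cm³.
ρ = Z·M/(N_A·a³) = 2 × 6.940 / (6.022 × 10²³ × 4.287 × 10^-23) = 0.5376 g/cm³ = 538 kg/m³.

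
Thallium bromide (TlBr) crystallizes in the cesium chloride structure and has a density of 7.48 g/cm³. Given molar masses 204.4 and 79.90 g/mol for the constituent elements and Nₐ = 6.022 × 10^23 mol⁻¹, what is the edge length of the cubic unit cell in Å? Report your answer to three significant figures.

3.98 Å

M(TlBr) = 284.3 g/mol; Z = 1 formula unit per cell.
a³ = Z·M/(N_A·ρ) = 1 × 284.3 / (6.022 × 10²³ × 7.48) = 6.312 × 10^-23 cm³, so a = 3.981 × 10^-8 cm = 3.98 Å.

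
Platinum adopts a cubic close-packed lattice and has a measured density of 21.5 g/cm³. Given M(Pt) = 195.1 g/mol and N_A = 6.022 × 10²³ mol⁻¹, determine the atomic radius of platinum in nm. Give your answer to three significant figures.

For an FCC cell (Z = 4), a³ = Z·M/(N_A·ρ) = 4 × 195.1 / (6.022 × 10²³ × 21.50) = 6.028 × 10^-23 cm³, so a = 3.921 × 10^-8 cm = 0.3921 nm.
Atoms touch along the face diagonal, so √2·a = 4r, so r = 0.3536 × a = 0.139 nm.

0.139 nm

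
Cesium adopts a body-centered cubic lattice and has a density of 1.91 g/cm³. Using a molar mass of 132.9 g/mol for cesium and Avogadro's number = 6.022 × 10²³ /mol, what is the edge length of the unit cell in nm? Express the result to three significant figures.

0.614 nm

With Z = 2 atoms per BCC cell, a³ = Z·M/(N_A·ρ) = 2 × 132.9 / (6.022 × 10²³ × 1.910 g/cm³) = 2.311 × 10^-22 cm³.
a = (2.311 × 10^-22)^(1/3) = 6.137 × 10^-8 cm = 0.614 nm.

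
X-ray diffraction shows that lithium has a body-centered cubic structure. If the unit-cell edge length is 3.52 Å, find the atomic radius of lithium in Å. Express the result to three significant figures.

1.52 Å

In a BCC lattice, atoms touch along the body diagonal, so √3·a = 4r.
r = √3·a/4 = 1.7321 × 3.52 / 4 = 1.52 Å.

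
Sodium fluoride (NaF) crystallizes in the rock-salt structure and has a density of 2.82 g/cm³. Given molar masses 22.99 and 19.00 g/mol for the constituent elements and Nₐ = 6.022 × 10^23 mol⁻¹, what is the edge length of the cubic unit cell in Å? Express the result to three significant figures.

4.62 Å

M(NaF) = 41.99 g/mol; Z = 4 formula units per cell.
a³ = Z·M/(N_A·ρ) = 4 × 41.99 / (6.022 × 10²³ × 2.82) = 9.890 × 10^-23 cm³, so a = 4.625 × 10^-8 cm = 4.62 Å.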